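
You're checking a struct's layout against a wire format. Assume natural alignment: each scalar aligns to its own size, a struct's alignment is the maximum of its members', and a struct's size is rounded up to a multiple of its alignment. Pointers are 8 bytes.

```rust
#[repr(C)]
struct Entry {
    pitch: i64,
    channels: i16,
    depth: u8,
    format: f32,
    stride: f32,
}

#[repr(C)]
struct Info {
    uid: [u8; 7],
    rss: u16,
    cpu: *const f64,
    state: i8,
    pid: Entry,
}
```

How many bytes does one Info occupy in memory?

56

Entry: pitch at 0 (size 8, align 8) → ends 8; channels at 8 (size 2, align 2) → ends 10; depth at 10 (size 1, align 1) → ends 11; pad 1 to align 4 for format; format at 12 (size 4, align 4) → ends 16; stride at 16 (size 4, align 4) → ends 20; tail pad 4 to reach multiple of 8; total 24 bytes, alignment 8
uid at 0 (size 7, align 1) → ends 7
pad 1 to align 2 for rss
rss at 8 (size 2, align 2) → ends 10
pad 6 to align 8 for cpu
cpu at 16 (size 8, align 8) → ends 24
state at 24 (size 1, align 1) → ends 25
pad 7 to align 8 for pid
pid at 32 (size 24, align 8) → ends 56
total 56 bytes, alignment 8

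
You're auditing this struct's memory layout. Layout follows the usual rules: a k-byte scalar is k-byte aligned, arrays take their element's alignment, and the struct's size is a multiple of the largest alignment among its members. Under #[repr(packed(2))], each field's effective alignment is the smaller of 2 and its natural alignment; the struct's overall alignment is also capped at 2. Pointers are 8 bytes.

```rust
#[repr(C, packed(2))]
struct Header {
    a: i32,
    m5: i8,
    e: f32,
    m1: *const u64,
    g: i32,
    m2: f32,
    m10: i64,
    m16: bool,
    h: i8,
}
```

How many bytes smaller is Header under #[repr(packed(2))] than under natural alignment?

natural layout:
  a at 0 (size 4, align 4) → ends 4
  m5 at 4 (size 1, align 1) → ends 5
  pad 3 to align 4 for e
  e at 8 (size 4, align 4) → ends 12
  pad 4 to align 8 for m1
  m1 at 16 (size 8, align 8) → ends 24
  g at 24 (size 4, align 4) → ends 28
  m2 at 28 (size 4, align 4) → ends 32
  m10 at 32 (size 8, align 8) → ends 40
  m16 at 40 (size 1, align 1) → ends 41
  h at 41 (size 1, align 1) → ends 42
  tail pad 6 to reach multiple of 8
  total 48 bytes, alignment 8
packed(2) layout:
  a at 0 (size 4, align 2) → ends 4
  m5 at 4 (size 1, align 1) → ends 5
  pad 1 to align 2 for e
  e at 6 (size 4, align 2) → ends 10
  m1 at 10 (size 8, align 2) → ends 18
  g at 18 (size 4, align 2) → ends 22
  m2 at 22 (size 4, align 2) → ends 26
  m10 at 26 (size 8, align 2) → ends 34
  m16 at 34 (size 1, align 1) → ends 35
  h at 35 (size 1, align 1) → ends 36
  total 36 bytes, alignment 2
48 − 36 = 12

12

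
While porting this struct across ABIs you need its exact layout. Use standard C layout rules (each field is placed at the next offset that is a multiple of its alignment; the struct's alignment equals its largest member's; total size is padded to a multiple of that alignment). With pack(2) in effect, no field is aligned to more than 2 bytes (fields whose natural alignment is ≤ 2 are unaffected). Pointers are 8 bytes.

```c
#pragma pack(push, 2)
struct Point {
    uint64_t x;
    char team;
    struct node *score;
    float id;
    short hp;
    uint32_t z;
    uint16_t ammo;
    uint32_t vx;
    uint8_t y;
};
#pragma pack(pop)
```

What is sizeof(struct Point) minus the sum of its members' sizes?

2

0..8  x  (8B, 2-aligned)
8..9  team  (1B, 1-aligned)
9..10  -- padding (1B)
10..18  score  (8B, 2-aligned)
18..22  id  (4B, 2-aligned)
22..24  hp  (2B, 2-aligned)
24..28  z  (4B, 2-aligned)
28..30  ammo  (2B, 2-aligned)
30..34  vx  (4B, 2-aligned)
34..35  y  (1B, 1-aligned)
35..36  -- tail padding (1B)
sizeof = 36, alignof = 2
data bytes 34, size 36 → padding 2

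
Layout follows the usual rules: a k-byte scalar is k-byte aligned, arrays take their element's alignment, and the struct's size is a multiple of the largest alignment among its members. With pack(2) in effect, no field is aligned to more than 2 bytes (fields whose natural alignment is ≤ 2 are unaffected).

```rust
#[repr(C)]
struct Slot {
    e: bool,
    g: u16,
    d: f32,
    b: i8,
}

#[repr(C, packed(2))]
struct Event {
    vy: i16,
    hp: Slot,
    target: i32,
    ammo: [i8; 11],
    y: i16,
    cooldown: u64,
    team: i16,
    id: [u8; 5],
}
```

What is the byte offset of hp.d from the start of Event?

6

Slot: e at 0 (size 1, align 1) → ends 1; pad 1 to align 2 for g; g at 2 (size 2, align 2) → ends 4; d at 4 (size 4, align 4) → ends 8; b at 8 (size 1, align 1) → ends 9; tail pad 3 to reach multiple of 4; total 12 bytes, alignment 4
vy at 0 (size 2, align 2) → ends 2
hp at 2 (size 12, align 2) → ends 14
within Slot: d at 4
2 + 4 = 6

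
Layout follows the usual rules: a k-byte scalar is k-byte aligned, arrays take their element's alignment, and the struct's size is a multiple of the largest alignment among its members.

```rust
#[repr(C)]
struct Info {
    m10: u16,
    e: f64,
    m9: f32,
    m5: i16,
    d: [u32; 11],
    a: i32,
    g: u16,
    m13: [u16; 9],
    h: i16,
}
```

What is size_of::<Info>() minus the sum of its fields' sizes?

m10 at 0 (size 2, align 2) → ends 2
pad 6 to align 8 for e
e at 8 (size 8, align 8) → ends 16
m9 at 16 (size 4, align 4) → ends 20
m5 at 20 (size 2, align 2) → ends 22
pad 2 to align 4 for d
d at 24 (size 44, align 4) → ends 68
a at 68 (size 4, align 4) → ends 72
g at 72 (size 2, align 2) → ends 74
m13 at 74 (size 18, align 2) → ends 92
h at 92 (size 2, align 2) → ends 94
tail pad 2 to reach multiple of 8
total 96 bytes, alignment 8
data bytes 86, size 96 → padding 10

10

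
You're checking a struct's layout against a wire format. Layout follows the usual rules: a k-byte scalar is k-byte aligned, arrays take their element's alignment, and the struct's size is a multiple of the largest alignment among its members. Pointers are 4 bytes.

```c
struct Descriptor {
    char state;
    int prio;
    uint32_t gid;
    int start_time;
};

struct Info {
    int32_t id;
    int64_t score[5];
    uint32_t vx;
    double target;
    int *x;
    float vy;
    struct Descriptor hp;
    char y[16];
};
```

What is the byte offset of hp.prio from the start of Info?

Descriptor: state at 0 (size 1, align 1) → ends 1; pad 3 to align 4 for prio; prio at 4 (size 4, align 4) → ends 8; gid at 8 (size 4, align 4) → ends 12; start_time at 12 (size 4, align 4) → ends 16; total 16 bytes, alignment 4
id at 0 (size 4, align 4) → ends 4
pad 4 to align 8 for score
score at 8 (size 40, align 8) → ends 48
vx at 48 (size 4, align 4) → ends 52
pad 4 to align 8 for target
target at 56 (size 8, align 8) → ends 64
x at 64 (size 4, align 4) → ends 68
vy at 68 (size 4, align 4) → ends 72
hp at 72 (size 16, align 4) → ends 88
within Descriptor: prio at 4
72 + 4 = 76

76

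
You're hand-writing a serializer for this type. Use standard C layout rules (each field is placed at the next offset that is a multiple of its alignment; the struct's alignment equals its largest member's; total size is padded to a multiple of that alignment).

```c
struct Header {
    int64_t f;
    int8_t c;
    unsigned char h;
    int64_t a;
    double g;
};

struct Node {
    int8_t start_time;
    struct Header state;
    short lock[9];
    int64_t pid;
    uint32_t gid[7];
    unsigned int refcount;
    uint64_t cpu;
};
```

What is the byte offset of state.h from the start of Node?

17

Header: @0: f [8B, align 8] → 8; @8: c [1B, align 1] → 9; @9: h [1B, align 1] → 10; +6 pad (align 8); @16: a [8B, align 8] → 24; @24: g [8B, align 8] → 32; size 32, align 8
@0: start_time [1B, align 1] → 1
+7 pad (align 8)
@8: state [32B, align 8] → 40
within Header: h at 9
8 + 9 = 17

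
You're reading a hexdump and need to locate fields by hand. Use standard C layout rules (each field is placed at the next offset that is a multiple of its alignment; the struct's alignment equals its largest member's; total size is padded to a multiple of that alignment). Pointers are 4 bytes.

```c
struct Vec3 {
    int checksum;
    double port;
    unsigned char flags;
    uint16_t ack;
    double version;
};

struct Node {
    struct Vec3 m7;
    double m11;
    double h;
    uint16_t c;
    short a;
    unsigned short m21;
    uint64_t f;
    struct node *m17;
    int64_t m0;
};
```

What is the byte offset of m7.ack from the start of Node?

Vec3: @0: checksum [4B, align 4] → 4; +4 pad (align 8); @8: port [8B, align 8] → 16; @16: flags [1B, align 1] → 17; +1 pad (align 2); @18: ack [2B, align 2] → 20; +4 pad (align 8); @24: version [8B, align 8] → 32; size 32, align 8
@0: m7 [32B, align 8] → 32
within Vec3: ack at 18
0 + 18 = 18

18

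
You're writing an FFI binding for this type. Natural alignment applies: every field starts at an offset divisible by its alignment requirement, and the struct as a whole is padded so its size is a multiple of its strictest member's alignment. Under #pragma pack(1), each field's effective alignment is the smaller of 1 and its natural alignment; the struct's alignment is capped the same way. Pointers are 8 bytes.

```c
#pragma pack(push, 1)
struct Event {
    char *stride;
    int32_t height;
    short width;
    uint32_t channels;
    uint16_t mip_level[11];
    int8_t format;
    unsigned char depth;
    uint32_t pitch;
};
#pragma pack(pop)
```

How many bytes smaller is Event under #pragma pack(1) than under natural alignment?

2

natural layout:
  stride at 0 (size 8, align 8) → ends 8
  height at 8 (size 4, align 4) → ends 12
  width at 12 (size 2, align 2) → ends 14
  pad 2 to align 4 for channels
  channels at 16 (size 4, align 4) → ends 20
  mip_level at 20 (size 22, align 2) → ends 42
  format at 42 (size 1, align 1) → ends 43
  depth at 43 (size 1, align 1) → ends 44
  pitch at 44 (size 4, align 4) → ends 48
  total 48 bytes, alignment 8
packed(1) layout:
  stride at 0 (size 8, align 1) → ends 8
  height at 8 (size 4, align 1) → ends 12
  width at 12 (size 2, align 1) → ends 14
  channels at 14 (size 4, align 1) → ends 18
  mip_level at 18 (size 22, align 1) → ends 40
  format at 40 (size 1, align 1) → ends 41
  depth at 41 (size 1, align 1) → ends 42
  pitch at 42 (size 4, align 1) → ends 46
  total 46 bytes, alignment 1
48 − 46 = 2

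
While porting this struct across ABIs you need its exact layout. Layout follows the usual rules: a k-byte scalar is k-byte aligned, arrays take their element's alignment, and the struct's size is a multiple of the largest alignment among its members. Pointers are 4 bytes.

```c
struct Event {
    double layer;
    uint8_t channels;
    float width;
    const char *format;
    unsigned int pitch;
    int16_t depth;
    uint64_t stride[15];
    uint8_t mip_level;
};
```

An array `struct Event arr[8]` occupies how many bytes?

1280

layer at 0 (size 8, align 8) → ends 8
channels at 8 (size 1, align 1) → ends 9
pad 3 to align 4 for width
width at 12 (size 4, align 4) → ends 16
format at 16 (size 4, align 4) → ends 20
pitch at 20 (size 4, align 4) → ends 24
depth at 24 (size 2, align 2) → ends 26
pad 6 to align 8 for stride
stride at 32 (size 120, align 8) → ends 152
mip_level at 152 (size 1, align 1) → ends 153
tail pad 7 to reach multiple of 8
total 160 bytes, alignment 8
array of 8: 8 × 160 = 1280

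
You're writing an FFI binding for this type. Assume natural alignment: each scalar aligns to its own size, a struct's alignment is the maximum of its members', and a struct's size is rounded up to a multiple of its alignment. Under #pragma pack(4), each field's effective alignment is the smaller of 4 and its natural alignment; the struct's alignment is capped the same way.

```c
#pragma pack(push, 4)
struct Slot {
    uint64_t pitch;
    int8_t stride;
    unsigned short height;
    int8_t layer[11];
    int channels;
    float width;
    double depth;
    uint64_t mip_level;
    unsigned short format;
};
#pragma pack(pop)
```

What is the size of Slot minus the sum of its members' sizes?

4

pitch at 0 (size 8, align 4) → ends 8
stride at 8 (size 1, align 1) → ends 9
pad 1 to align 2 for height
height at 10 (size 2, align 2) → ends 12
layer at 12 (size 11, align 1) → ends 23
pad 1 to align 4 for channels
channels at 24 (size 4, align 4) → ends 28
width at 28 (size 4, align 4) → ends 32
depth at 32 (size 8, align 4) → ends 40
mip_level at 40 (size 8, align 4) → ends 48
format at 48 (size 2, align 2) → ends 50
tail pad 2 to reach multiple of 4
total 52 bytes, alignment 4
data bytes 48, size 52 → padding 4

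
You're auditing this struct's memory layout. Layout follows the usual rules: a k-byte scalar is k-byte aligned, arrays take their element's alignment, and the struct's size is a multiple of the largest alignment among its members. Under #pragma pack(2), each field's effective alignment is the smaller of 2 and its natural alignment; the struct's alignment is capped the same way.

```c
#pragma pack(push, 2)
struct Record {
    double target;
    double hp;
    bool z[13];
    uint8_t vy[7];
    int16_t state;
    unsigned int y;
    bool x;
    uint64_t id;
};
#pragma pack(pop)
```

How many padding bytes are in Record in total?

1

@0: target [8B, align 2] → 8
@8: hp [8B, align 2] → 16
@16: z [13B, align 1] → 29
@29: vy [7B, align 1] → 36
@36: state [2B, align 2] → 38
@38: y [4B, align 2] → 42
@42: x [1B, align 1] → 43
+1 pad (align 2)
@44: id [8B, align 2] → 52
size 52, align 2
data bytes 51, size 52 → padding 1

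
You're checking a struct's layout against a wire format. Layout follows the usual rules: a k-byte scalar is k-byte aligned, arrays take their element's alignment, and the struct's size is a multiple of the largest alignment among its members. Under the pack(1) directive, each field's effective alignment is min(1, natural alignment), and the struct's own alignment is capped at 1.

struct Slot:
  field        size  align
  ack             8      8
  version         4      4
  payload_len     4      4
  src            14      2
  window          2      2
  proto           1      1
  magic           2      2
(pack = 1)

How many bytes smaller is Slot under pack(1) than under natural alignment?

natural layout:
  ack at 0 (size 8, align 8) → ends 8
  version at 8 (size 4, align 4) → ends 12
  payload_len at 12 (size 4, align 4) → ends 16
  src at 16 (size 14, align 2) → ends 30
  window at 30 (size 2, align 2) → ends 32
  proto at 32 (size 1, align 1) → ends 33
  pad 1 to align 2 for magic
  magic at 34 (size 2, align 2) → ends 36
  tail pad 4 to reach multiple of 8
  total 40 bytes, alignment 8
packed(1) layout:
  ack at 0 (size 8, align 1) → ends 8
  version at 8 (size 4, align 1) → ends 12
  payload_len at 12 (size 4, align 1) → ends 16
  src at 16 (size 14, align 1) → ends 30
  window at 30 (size 2, align 1) → ends 32
  proto at 32 (size 1, align 1) → ends 33
  magic at 33 (size 2, align 1) → ends 35
  total 35 bytes, alignment 1
40 − 35 = 5

5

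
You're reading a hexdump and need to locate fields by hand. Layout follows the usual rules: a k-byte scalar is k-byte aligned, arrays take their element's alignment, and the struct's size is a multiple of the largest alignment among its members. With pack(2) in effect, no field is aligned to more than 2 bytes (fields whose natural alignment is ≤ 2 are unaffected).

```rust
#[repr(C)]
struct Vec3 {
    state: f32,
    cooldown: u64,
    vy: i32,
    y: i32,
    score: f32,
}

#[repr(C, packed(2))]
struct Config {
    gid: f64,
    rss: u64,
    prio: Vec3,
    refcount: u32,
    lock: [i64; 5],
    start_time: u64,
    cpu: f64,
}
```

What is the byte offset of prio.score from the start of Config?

40

Vec3: 0..4  state  (4B, 4-aligned); 4..8  -- padding (4B); 8..16  cooldown  (8B, 8-aligned); 16..20  vy  (4B, 4-aligned); 20..24  y  (4B, 4-aligned); 24..28  score  (4B, 4-aligned); 28..32  -- tail padding (4B); sizeof = 32, alignof = 8
0..8  gid  (8B, 2-aligned)
8..16  rss  (8B, 2-aligned)
16..48  prio  (32B, 2-aligned)
within Vec3: score at 24
16 + 24 = 40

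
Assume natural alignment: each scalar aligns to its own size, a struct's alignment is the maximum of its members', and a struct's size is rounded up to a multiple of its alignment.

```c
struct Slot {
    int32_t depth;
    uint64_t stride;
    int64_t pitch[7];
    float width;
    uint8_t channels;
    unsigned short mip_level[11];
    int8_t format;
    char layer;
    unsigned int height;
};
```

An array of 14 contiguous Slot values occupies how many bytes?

@0: depth [4B, align 4] → 4
+4 pad (align 8)
@8: stride [8B, align 8] → 16
@16: pitch [56B, align 8] → 72
@72: width [4B, align 4] → 76
@76: channels [1B, align 1] → 77
+1 pad (align 2)
@78: mip_level [22B, align 2] → 100
@100: format [1B, align 1] → 101
@101: layer [1B, align 1] → 102
+2 pad (align 4)
@104: height [4B, align 4] → 108
+4 tail pad (align 8)
size 112, align 8
array of 14: 14 × 112 = 1568

1568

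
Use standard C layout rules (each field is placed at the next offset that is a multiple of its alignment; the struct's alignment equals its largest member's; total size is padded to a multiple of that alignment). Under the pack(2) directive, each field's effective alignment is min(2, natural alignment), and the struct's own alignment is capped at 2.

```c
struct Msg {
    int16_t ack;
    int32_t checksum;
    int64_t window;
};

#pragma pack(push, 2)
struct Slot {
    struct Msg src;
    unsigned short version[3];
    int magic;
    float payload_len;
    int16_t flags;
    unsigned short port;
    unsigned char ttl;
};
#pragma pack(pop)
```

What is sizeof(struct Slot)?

Msg: ack at 0 (size 2, align 2) → ends 2; pad 2 to align 4 for checksum; checksum at 4 (size 4, align 4) → ends 8; window at 8 (size 8, align 8) → ends 16; total 16 bytes, alignment 8
src at 0 (size 16, align 2) → ends 16
version at 16 (size 6, align 2) → ends 22
magic at 22 (size 4, align 2) → ends 26
payload_len at 26 (size 4, align 2) → ends 30
flags at 30 (size 2, align 2) → ends 32
port at 32 (size 2, align 2) → ends 34
ttl at 34 (size 1, align 1) → ends 35
tail pad 1 to reach multiple of 2
total 36 bytes, alignment 2

36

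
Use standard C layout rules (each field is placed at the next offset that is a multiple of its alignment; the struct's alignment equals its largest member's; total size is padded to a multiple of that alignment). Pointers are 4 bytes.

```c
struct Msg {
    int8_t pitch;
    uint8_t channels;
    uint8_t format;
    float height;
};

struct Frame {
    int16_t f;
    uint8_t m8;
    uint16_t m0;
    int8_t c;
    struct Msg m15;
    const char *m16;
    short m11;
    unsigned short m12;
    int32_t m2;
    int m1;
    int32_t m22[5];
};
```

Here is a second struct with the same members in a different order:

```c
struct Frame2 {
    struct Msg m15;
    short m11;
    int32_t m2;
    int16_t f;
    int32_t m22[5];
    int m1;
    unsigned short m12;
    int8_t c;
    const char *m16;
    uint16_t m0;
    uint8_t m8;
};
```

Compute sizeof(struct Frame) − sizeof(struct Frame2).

Msg: @0: pitch [1B, align 1] → 1; @1: channels [1B, align 1] → 2; @2: format [1B, align 1] → 3; +1 pad (align 4); @4: height [4B, align 4] → 8; size 8, align 4
@0: f [2B, align 2] → 2
@2: m8 [1B, align 1] → 3
+1 pad (align 2)
@4: m0 [2B, align 2] → 6
@6: c [1B, align 1] → 7
+1 pad (align 4)
@8: m15 [8B, align 4] → 16
@16: m16 [4B, align 4] → 20
@20: m11 [2B, align 2] → 22
@22: m12 [2B, align 2] → 24
@24: m2 [4B, align 4] → 28
@28: m1 [4B, align 4] → 32
@32: m22 [20B, align 4] → 52
size 52, align 4
— Frame2 —
@0: m15 [8B, align 4] → 8
@8: m11 [2B, align 2] → 10
+2 pad (align 4)
@12: m2 [4B, align 4] → 16
@16: f [2B, align 2] → 18
+2 pad (align 4)
@20: m22 [20B, align 4] → 40
@40: m1 [4B, align 4] → 44
@44: m12 [2B, align 2] → 46
@46: c [1B, align 1] → 47
+1 pad (align 4)
@48: m16 [4B, align 4] → 52
@52: m0 [2B, align 2] → 54
@54: m8 [1B, align 1] → 55
+1 tail pad (align 4)
size 56, align 4
52 − 56 = -4

-4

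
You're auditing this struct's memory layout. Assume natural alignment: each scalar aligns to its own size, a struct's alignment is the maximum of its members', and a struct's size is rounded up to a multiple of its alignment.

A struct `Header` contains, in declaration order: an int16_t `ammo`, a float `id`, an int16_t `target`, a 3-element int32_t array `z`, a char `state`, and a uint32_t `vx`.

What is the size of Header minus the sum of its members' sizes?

ammo at 0 (size 2, align 2) → ends 2
pad 2 to align 4 for id
id at 4 (size 4, align 4) → ends 8
target at 8 (size 2, align 2) → ends 10
pad 2 to align 4 for z
z at 12 (size 12, align 4) → ends 24
state at 24 (size 1, align 1) → ends 25
pad 3 to align 4 for vx
vx at 28 (size 4, align 4) → ends 32
total 32 bytes, alignment 4
data bytes 25, size 32 → padding 7

7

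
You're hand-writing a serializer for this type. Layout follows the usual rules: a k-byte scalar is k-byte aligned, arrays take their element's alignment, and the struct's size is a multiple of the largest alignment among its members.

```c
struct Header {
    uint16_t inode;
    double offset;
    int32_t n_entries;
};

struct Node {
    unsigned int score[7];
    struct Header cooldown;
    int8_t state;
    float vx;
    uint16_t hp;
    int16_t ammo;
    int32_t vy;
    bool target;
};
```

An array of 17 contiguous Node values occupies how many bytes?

Header: 0..2  inode  (2B, 2-aligned); 2..8  -- padding (6B); 8..16  offset  (8B, 8-aligned); 16..20  n_entries  (4B, 4-aligned); 20..24  -- tail padding (4B); sizeof = 24, alignof = 8
0..28  score  (28B, 4-aligned)
28..32  -- padding (4B)
32..56  cooldown  (24B, 8-aligned)
56..57  state  (1B, 1-aligned)
57..60  -- padding (3B)
60..64  vx  (4B, 4-aligned)
64..66  hp  (2B, 2-aligned)
66..68  ammo  (2B, 2-aligned)
68..72  vy  (4B, 4-aligned)
72..73  target  (1B, 1-aligned)
73..80  -- tail padding (7B)
sizeof = 80, alignof = 8
array of 17: 17 × 80 = 1360

1360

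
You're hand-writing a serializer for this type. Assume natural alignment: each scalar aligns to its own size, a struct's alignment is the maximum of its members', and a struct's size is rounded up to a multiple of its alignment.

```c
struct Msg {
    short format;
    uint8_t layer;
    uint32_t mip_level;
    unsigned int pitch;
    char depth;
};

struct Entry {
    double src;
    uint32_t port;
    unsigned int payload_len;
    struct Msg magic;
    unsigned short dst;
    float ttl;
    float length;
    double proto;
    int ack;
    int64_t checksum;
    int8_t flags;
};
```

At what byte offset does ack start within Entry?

Msg: format at 0 (size 2, align 2) → ends 2; layer at 2 (size 1, align 1) → ends 3; pad 1 to align 4 for mip_level; mip_level at 4 (size 4, align 4) → ends 8; pitch at 8 (size 4, align 4) → ends 12; depth at 12 (size 1, align 1) → ends 13; tail pad 3 to reach multiple of 4; total 16 bytes, alignment 4
src at 0 (size 8, align 8) → ends 8
port at 8 (size 4, align 4) → ends 12
payload_len at 12 (size 4, align 4) → ends 16
magic at 16 (size 16, align 4) → ends 32
dst at 32 (size 2, align 2) → ends 34
pad 2 to align 4 for ttl
ttl at 36 (size 4, align 4) → ends 40
length at 40 (size 4, align 4) → ends 44
pad 4 to align 8 for proto
proto at 48 (size 8, align 8) → ends 56
ack at 56 (size 4, align 4) → ends 60

56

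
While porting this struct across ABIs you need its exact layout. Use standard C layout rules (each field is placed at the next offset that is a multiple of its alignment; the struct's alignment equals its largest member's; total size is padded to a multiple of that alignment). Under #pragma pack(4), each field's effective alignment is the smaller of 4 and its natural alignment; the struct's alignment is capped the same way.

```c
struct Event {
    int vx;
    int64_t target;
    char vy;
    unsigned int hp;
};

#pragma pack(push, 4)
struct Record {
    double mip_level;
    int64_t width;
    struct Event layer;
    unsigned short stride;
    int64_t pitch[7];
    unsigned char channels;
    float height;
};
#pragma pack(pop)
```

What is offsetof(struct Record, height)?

Event: 0..4  vx  (4B, 4-aligned); 4..8  -- padding (4B); 8..16  target  (8B, 8-aligned); 16..17  vy  (1B, 1-aligned); 17..20  -- padding (3B); 20..24  hp  (4B, 4-aligned); sizeof = 24, alignof = 8
0..8  mip_level  (8B, 4-aligned)
8..16  width  (8B, 4-aligned)
16..40  layer  (24B, 4-aligned)
40..42  stride  (2B, 2-aligned)
42..44  -- padding (2B)
44..100  pitch  (56B, 4-aligned)
100..101  channels  (1B, 1-aligned)
101..104  -- padding (3B)
104..108  height  (4B, 4-aligned)

104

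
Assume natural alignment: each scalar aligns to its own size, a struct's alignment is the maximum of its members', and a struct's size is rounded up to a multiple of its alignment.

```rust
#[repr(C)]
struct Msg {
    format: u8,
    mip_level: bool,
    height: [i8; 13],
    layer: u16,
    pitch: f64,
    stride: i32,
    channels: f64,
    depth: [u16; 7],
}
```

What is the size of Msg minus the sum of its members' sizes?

@0: format [1B, align 1] → 1
@1: mip_level [1B, align 1] → 2
@2: height [13B, align 1] → 15
+1 pad (align 2)
@16: layer [2B, align 2] → 18
+6 pad (align 8)
@24: pitch [8B, align 8] → 32
@32: stride [4B, align 4] → 36
+4 pad (align 8)
@40: channels [8B, align 8] → 48
@48: depth [14B, align 2] → 62
+2 tail pad (align 8)
size 64, align 8
data bytes 51, size 64 → padding 13

13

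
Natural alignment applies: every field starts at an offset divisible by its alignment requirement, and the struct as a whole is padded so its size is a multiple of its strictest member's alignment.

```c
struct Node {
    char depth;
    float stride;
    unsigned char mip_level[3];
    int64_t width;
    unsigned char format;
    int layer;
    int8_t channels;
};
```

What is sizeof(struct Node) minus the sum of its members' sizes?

18

@0: depth [1B, align 1] → 1
+3 pad (align 4)
@4: stride [4B, align 4] → 8
@8: mip_level [3B, align 1] → 11
+5 pad (align 8)
@16: width [8B, align 8] → 24
@24: format [1B, align 1] → 25
+3 pad (align 4)
@28: layer [4B, align 4] → 32
@32: channels [1B, align 1] → 33
+7 tail pad (align 8)
size 40, align 8
data bytes 22, size 40 → padding 18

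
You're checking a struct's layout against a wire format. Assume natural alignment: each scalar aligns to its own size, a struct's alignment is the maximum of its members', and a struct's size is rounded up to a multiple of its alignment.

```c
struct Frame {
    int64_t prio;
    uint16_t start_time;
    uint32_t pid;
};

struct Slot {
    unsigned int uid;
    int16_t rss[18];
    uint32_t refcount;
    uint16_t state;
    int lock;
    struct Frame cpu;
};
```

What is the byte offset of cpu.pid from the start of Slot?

68

Frame: @0: prio [8B, align 8] → 8; @8: start_time [2B, align 2] → 10; +2 pad (align 4); @12: pid [4B, align 4] → 16; size 16, align 8
@0: uid [4B, align 4] → 4
@4: rss [36B, align 2] → 40
@40: refcount [4B, align 4] → 44
@44: state [2B, align 2] → 46
+2 pad (align 4)
@48: lock [4B, align 4] → 52
+4 pad (align 8)
@56: cpu [16B, align 8] → 72
within Frame: pid at 12
56 + 12 = 68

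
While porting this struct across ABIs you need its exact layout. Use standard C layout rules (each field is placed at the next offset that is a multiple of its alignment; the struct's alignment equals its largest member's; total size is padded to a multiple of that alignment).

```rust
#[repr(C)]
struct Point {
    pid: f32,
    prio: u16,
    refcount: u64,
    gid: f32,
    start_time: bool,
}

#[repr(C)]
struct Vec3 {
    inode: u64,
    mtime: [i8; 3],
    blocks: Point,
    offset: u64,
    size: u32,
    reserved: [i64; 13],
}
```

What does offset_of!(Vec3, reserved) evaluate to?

Point: 0..4  pid  (4B, 4-aligned); 4..6  prio  (2B, 2-aligned); 6..8  -- padding (2B); 8..16  refcount  (8B, 8-aligned); 16..20  gid  (4B, 4-aligned); 20..21  start_time  (1B, 1-aligned); 21..24  -- tail padding (3B); sizeof = 24, alignof = 8
0..8  inode  (8B, 8-aligned)
8..11  mtime  (3B, 1-aligned)
11..16  -- padding (5B)
16..40  blocks  (24B, 8-aligned)
40..48  offset  (8B, 8-aligned)
48..52  size  (4B, 4-aligned)
52..56  -- padding (4B)
56..160  reserved  (104B, 8-aligned)

56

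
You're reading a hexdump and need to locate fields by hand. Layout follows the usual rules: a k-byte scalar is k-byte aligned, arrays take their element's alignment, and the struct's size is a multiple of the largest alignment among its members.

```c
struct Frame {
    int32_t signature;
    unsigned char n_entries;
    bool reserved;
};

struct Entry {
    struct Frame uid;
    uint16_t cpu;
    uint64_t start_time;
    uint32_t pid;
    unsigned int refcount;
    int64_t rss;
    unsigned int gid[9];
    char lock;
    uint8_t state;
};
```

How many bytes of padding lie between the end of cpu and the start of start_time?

6

Frame: @0: signature [4B, align 4] → 4; @4: n_entries [1B, align 1] → 5; @5: reserved [1B, align 1] → 6; +2 tail pad (align 4); size 8, align 4
@0: uid [8B, align 4] → 8
@8: cpu [2B, align 2] → 10
+6 pad (align 8)
@16: start_time [8B, align 8] → 24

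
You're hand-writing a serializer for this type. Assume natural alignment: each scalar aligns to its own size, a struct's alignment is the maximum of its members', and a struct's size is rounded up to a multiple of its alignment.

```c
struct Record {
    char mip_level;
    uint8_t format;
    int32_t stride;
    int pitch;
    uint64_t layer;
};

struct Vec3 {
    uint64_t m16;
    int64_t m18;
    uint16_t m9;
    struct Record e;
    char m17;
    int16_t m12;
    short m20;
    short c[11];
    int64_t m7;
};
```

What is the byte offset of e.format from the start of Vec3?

25

Record: @0: mip_level [1B, align 1] → 1; @1: format [1B, align 1] → 2; +2 pad (align 4); @4: stride [4B, align 4] → 8; @8: pitch [4B, align 4] → 12; +4 pad (align 8); @16: layer [8B, align 8] → 24; size 24, align 8
@0: m16 [8B, align 8] → 8
@8: m18 [8B, align 8] → 16
@16: m9 [2B, align 2] → 18
+6 pad (align 8)
@24: e [24B, align 8] → 48
within Record: format at 1
24 + 1 = 25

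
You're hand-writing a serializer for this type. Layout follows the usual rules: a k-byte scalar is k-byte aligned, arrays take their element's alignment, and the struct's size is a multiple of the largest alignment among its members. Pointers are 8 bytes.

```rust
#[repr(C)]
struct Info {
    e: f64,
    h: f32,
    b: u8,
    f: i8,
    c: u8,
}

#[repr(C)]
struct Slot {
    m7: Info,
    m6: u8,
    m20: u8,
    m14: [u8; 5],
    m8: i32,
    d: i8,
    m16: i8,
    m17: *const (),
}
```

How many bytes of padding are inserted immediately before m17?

2

Info: @0: e [8B, align 8] → 8; @8: h [4B, align 4] → 12; @12: b [1B, align 1] → 13; @13: f [1B, align 1] → 14; @14: c [1B, align 1] → 15; +1 tail pad (align 8); size 16, align 8
@0: m7 [16B, align 8] → 16
@16: m6 [1B, align 1] → 17
@17: m20 [1B, align 1] → 18
@18: m14 [5B, align 1] → 23
+1 pad (align 4)
@24: m8 [4B, align 4] → 28
@28: d [1B, align 1] → 29
@29: m16 [1B, align 1] → 30
+2 pad (align 8)
@32: m17 [8B, align 8] → 40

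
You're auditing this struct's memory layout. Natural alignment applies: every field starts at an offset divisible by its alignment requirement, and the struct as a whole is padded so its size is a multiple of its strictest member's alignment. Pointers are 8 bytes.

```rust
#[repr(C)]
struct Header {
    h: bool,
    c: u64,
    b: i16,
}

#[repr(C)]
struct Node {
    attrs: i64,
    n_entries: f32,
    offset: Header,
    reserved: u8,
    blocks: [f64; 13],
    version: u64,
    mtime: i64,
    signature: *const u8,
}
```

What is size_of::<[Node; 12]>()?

Header: 0..1  h  (1B, 1-aligned); 1..8  -- padding (7B); 8..16  c  (8B, 8-aligned); 16..18  b  (2B, 2-aligned); 18..24  -- tail padding (6B); sizeof = 24, alignof = 8
0..8  attrs  (8B, 8-aligned)
8..12  n_entries  (4B, 4-aligned)
12..16  -- padding (4B)
16..40  offset  (24B, 8-aligned)
40..41  reserved  (1B, 1-aligned)
41..48  -- padding (7B)
48..152  blocks  (104B, 8-aligned)
152..160  version  (8B, 8-aligned)
160..168  mtime  (8B, 8-aligned)
168..176  signature  (8B, 8-aligned)
sizeof = 176, alignof = 8
array of 12: 12 × 176 = 2112

2112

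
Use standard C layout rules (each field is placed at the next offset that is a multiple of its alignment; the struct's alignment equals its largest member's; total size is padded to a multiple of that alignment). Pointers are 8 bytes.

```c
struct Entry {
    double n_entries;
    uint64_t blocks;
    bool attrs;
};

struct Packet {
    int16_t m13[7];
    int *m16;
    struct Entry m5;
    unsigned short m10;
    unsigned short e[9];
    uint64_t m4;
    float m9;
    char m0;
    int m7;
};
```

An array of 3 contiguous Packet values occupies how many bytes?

Entry: n_entries at 0 (size 8, align 8) → ends 8; blocks at 8 (size 8, align 8) → ends 16; attrs at 16 (size 1, align 1) → ends 17; tail pad 7 to reach multiple of 8; total 24 bytes, alignment 8
m13 at 0 (size 14, align 2) → ends 14
pad 2 to align 8 for m16
m16 at 16 (size 8, align 8) → ends 24
m5 at 24 (size 24, align 8) → ends 48
m10 at 48 (size 2, align 2) → ends 50
e at 50 (size 18, align 2) → ends 68
pad 4 to align 8 for m4
m4 at 72 (size 8, align 8) → ends 80
m9 at 80 (size 4, align 4) → ends 84
m0 at 84 (size 1, align 1) → ends 85
pad 3 to align 4 for m7
m7 at 88 (size 4, align 4) → ends 92
tail pad 4 to reach multiple of 8
total 96 bytes, alignment 8
array of 3: 3 × 96 = 288

288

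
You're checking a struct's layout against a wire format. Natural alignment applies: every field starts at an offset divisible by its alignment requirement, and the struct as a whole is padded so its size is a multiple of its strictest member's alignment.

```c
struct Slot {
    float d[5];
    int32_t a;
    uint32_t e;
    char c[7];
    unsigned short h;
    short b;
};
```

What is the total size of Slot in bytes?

d at 0 (size 20, align 4) → ends 20
a at 20 (size 4, align 4) → ends 24
e at 24 (size 4, align 4) → ends 28
c at 28 (size 7, align 1) → ends 35
pad 1 to align 2 for h
h at 36 (size 2, align 2) → ends 38
b at 38 (size 2, align 2) → ends 40
total 40 bytes, alignment 4

40 bytes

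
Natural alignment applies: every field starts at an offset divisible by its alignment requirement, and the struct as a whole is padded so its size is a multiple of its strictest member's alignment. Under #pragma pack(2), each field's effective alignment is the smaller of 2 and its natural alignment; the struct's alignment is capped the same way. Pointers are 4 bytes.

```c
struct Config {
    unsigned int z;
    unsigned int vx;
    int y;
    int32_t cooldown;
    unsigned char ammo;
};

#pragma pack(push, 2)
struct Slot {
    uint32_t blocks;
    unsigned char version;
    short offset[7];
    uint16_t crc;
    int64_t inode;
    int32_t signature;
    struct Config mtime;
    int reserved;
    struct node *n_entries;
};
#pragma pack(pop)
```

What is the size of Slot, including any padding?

Config: @0: z [4B, align 4] → 4; @4: vx [4B, align 4] → 8; @8: y [4B, align 4] → 12; @12: cooldown [4B, align 4] → 16; @16: ammo [1B, align 1] → 17; +3 tail pad (align 4); size 20, align 4
@0: blocks [4B, align 2] → 4
@4: version [1B, align 1] → 5
+1 pad (align 2)
@6: offset [14B, align 2] → 20
@20: crc [2B, align 2] → 22
@22: inode [8B, align 2] → 30
@30: signature [4B, align 2] → 34
@34: mtime [20B, align 2] → 54
@54: reserved [4B, align 2] → 58
@58: n_entries [4B, align 2] → 62
size 62, align 2

62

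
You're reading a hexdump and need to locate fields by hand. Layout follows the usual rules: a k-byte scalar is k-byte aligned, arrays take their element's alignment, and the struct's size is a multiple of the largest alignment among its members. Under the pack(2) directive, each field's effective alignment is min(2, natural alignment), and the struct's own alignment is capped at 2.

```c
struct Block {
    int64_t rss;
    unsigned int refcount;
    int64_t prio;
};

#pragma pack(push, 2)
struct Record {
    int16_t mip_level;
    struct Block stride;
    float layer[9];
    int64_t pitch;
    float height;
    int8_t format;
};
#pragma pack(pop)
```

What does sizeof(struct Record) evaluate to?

Block: rss at 0 (size 8, align 8) → ends 8; refcount at 8 (size 4, align 4) → ends 12; pad 4 to align 8 for prio; prio at 16 (size 8, align 8) → ends 24; total 24 bytes, alignment 8
mip_level at 0 (size 2, align 2) → ends 2
stride at 2 (size 24, align 2) → ends 26
layer at 26 (size 36, align 2) → ends 62
pitch at 62 (size 8, align 2) → ends 70
height at 70 (size 4, align 2) → ends 74
format at 74 (size 1, align 1) → ends 75
tail pad 1 to reach multiple of 2
total 76 bytes, alignment 2

76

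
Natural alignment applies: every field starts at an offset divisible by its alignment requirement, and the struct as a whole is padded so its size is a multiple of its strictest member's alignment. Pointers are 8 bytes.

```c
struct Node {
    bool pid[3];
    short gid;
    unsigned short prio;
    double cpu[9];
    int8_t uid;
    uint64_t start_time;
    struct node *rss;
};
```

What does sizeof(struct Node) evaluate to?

104 bytes

pid at 0 (size 3, align 1) → ends 3
pad 1 to align 2 for gid
gid at 4 (size 2, align 2) → ends 6
prio at 6 (size 2, align 2) → ends 8
cpu at 8 (size 72, align 8) → ends 80
uid at 80 (size 1, align 1) → ends 81
pad 7 to align 8 for start_time
start_time at 88 (size 8, align 8) → ends 96
rss at 96 (size 8, align 8) → ends 104
total 104 bytes, alignment 8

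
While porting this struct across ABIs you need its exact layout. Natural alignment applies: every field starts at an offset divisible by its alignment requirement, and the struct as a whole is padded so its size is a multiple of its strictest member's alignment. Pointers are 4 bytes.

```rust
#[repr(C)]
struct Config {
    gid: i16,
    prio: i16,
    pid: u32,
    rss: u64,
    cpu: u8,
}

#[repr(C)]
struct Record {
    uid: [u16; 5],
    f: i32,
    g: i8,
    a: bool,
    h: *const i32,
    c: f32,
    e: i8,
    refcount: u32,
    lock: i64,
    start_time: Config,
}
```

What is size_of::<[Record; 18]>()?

1296

Config: gid at 0 (size 2, align 2) → ends 2; prio at 2 (size 2, align 2) → ends 4; pid at 4 (size 4, align 4) → ends 8; rss at 8 (size 8, align 8) → ends 16; cpu at 16 (size 1, align 1) → ends 17; tail pad 7 to reach multiple of 8; total 24 bytes, alignment 8
uid at 0 (size 10, align 2) → ends 10
pad 2 to align 4 for f
f at 12 (size 4, align 4) → ends 16
g at 16 (size 1, align 1) → ends 17
a at 17 (size 1, align 1) → ends 18
pad 2 to align 4 for h
h at 20 (size 4, align 4) → ends 24
c at 24 (size 4, align 4) → ends 28
e at 28 (size 1, align 1) → ends 29
pad 3 to align 4 for refcount
refcount at 32 (size 4, align 4) → ends 36
pad 4 to align 8 for lock
lock at 40 (size 8, align 8) → ends 48
start_time at 48 (size 24, align 8) → ends 72
total 72 bytes, alignment 8
array of 18: 18 × 72 = 1296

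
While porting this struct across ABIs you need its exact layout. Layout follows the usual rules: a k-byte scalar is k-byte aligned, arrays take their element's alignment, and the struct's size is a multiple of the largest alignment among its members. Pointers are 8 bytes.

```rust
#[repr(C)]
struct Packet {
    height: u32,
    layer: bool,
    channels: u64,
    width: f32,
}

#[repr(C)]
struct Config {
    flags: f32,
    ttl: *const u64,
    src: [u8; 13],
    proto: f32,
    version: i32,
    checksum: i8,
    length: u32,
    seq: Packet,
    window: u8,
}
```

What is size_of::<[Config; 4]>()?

Packet: @0: height [4B, align 4] → 4; @4: layer [1B, align 1] → 5; +3 pad (align 8); @8: channels [8B, align 8] → 16; @16: width [4B, align 4] → 20; +4 tail pad (align 8); size 24, align 8
@0: flags [4B, align 4] → 4
+4 pad (align 8)
@8: ttl [8B, align 8] → 16
@16: src [13B, align 1] → 29
+3 pad (align 4)
@32: proto [4B, align 4] → 36
@36: version [4B, align 4] → 40
@40: checksum [1B, align 1] → 41
+3 pad (align 4)
@44: length [4B, align 4] → 48
@48: seq [24B, align 8] → 72
@72: window [1B, align 1] → 73
+7 tail pad (align 8)
size 80, align 8
array of 4: 4 × 80 = 320

320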